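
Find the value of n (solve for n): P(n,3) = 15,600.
26
P(n,3) = n(n−1)(n−2) is increasing in n; n(n−1)(n−2) ≈ (n−1)^3 = 15,600 gives n ≈ 26.0. Check: P(24,3) = 12,144, P(25,3) = 13,800, P(26,3) = 15,600 ✓. So n = 26.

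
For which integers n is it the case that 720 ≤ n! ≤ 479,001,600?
n! is strictly increasing; 6! = 720 and 12! = 479,001,600, so valid n = 6, 7, 8, 9, 10, 11, 12.
Final answer: 6, 7, 8, 9, 10, 11, 12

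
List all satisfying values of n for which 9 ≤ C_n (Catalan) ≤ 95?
4, 5

Working:
C_3=5; C_4=14; C_5=42; C_6=132. So valid n = 4, 5.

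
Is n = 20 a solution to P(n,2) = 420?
No

P(20,2) = 20·19 = 380, which does not equal 420.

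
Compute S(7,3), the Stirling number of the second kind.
301

Reasoning: Using the Stirling recurrence: S(n,k) = k·S(n-1,k) + S(n-1,k-1)
S(7,3) = 3·S(6,3) + S(6,2)
         = 3·90 + 31
         = 270 + 31
         = 301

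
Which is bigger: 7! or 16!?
16!
7!=5,040, 16!=20,922,789,888,000. 16! > 7!.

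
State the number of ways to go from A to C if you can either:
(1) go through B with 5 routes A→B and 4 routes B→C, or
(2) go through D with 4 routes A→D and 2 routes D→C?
28

Solution: Route via B: 5×4=20. Route via D: 4×2=8. Total: 28.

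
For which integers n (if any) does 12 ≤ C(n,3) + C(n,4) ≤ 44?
5, 6
C(4,3)+C(4,4)=5; C(5,3)+C(5,4)=15; C(6,3)+C(6,4)=35; C(7,3)+C(7,4)=70. So valid n = 5, 6.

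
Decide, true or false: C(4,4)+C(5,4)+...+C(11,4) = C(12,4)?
False

Hockey stick identity gives Σ = C(12,5) = 792; RHS C(12,4) = 495.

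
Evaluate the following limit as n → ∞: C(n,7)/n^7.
1/5040

Reasoning: C(n,7) ≈ n^7/7! for large n. Limit = 1/7! = 1/5040.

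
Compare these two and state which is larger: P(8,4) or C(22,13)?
C(22,13)

Explanation: P(8,4)=1,680, C(22,13)=497,420.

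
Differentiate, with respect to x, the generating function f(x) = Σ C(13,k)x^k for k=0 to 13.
Σ k·C(13,k)x^(k-1) for k=1 to 13

Working:
Term-by-term differentiation gives Σ k·C(13,k)x^{k-1} for k=1 to 13.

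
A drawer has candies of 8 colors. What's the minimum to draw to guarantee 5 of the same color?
Worst case: 4 of each = 32. One more: 33.
Final answer: 33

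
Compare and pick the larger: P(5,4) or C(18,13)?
C(18,13)

Working:
P(5,4)=120, C(18,13)=8,568.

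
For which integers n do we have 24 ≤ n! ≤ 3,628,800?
4, 5, 6, 7, 8, 9, 10

Reasoning: n! is strictly increasing; 4! = 24 and 10! = 3,628,800, so valid n = 4, 5, 6, 7, 8, 9, 10.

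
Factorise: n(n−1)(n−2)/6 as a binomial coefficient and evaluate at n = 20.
C(n,3); C(20,3) = 1,140

Reasoning: n(n−1)(n−2)/6 = n!/(3!(n−3)!) = C(n,3). At n = 20: C(20,3) = 1,140.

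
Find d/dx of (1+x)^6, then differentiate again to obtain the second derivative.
30(1+x)^4

Reasoning: First derivative: 6(1+x)^{5}. Second derivative: 6·5·(1+x)^{4} = 30(1+x)^{4}.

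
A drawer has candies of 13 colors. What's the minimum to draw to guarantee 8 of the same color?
92
Worst case: 7 of each = 91. One more: 92.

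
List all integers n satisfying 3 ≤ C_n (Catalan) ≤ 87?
3, 4, 5

Reasoning: C_2=2; C_3=5; C_4=14; C_5=42; C_6=132. So valid n = 3, 4, 5.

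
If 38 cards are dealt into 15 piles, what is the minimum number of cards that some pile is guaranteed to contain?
Pigeonhole: ⌈38/15⌉ = 3.

Answer: 3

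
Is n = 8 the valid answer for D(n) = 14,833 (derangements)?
Yes

Working:
D(8) = (8-1)·[D(7) + D(6)] = 7·[1,854 + 265] = 14,833, which equals 14,833.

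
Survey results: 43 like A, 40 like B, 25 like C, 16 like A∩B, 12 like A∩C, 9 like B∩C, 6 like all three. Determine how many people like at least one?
77
|A∪B∪C| = 43+40+25-16-12-9+6 = 77.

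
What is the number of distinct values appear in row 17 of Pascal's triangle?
9
Row 17 has entries C(17,0)..C(17,17); by symmetry C(17,k)=C(17,17-k), giving 9 distinct values.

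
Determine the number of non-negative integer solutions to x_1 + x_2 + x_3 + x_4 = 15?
816

Working:
C(15+4-1, 4-1) = 816.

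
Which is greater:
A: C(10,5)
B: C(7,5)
A=C(10,5)=252, B=C(7,5)=21.

Answer: A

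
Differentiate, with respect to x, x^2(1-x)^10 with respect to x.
2x^1(1-x)^10 - 10x^2(1-x)^9

Reasoning: Product rule: 2x^{1}(1-x)^{10} + x^2·(-10)(1-x)^{9}.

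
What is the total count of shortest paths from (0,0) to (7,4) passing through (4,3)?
140
To (4,3): C(7,4)=35. From there: C(4,3)=4. Total: 140.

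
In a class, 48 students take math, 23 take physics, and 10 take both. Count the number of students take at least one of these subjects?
61

Working:
|A∪B| = |A|+|B|-|A∩B| = 48+23-10 = 61.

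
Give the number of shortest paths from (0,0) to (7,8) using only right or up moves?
Choose 7 rights from 15 moves: C(15,7) = 6,435.
Final answer: 6,435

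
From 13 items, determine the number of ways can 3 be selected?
C(13,3) = 13! / (3! × (13-3)!)
         = 13! / (3! × 10!)
         = 286
Final answer: 286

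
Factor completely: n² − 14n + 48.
(n − 6)(n − 8)

Solution: Seek roots whose sum is 14 and product is 48: (6, 8). So n² − 14n + 48 = (n − 6)(n − 8).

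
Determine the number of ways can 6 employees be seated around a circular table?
Circular arrangements: (6-1)! = 120.

Answer: 120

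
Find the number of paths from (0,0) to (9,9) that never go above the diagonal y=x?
Counted by the Catalan number C_9: C_9 = C(18,9)/(9+1) = 48,620/10 = 4,862.
Final answer: 4,862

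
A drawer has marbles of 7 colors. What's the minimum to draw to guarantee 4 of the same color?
Worst case: 3 of each = 21. One more: 22.

Answer: 22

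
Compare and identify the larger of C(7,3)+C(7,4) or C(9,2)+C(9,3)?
C(9,2)+C(9,3)

First=70, Second=120.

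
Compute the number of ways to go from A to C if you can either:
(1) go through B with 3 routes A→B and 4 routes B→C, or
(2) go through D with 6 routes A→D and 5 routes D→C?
42

Route via B: 3×4=12. Route via D: 6×5=30. Total: 42.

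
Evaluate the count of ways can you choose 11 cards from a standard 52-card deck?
60,403,728,840

Reasoning: C(52,11) = 60,403,728,840.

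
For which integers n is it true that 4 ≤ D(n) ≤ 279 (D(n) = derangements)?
4, 5, 6

Explanation: Using D(n) = (n−1)[D(n−1) + D(n−2)] with D(1)=0, D(2)=1: D(3)=2; D(4)=9; D(5)=44; D(6)=265; D(7)=1,854. So valid n = 4, 5, 6.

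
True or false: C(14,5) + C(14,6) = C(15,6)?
Pascal's identity C(n,k) + C(n,k+1) = C(n+1,k+1): 2,002 + 3,003 = 5,005 = C(15,6).

Answer: True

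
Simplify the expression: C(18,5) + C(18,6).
27,132

Working:
By Pascal's identity: C(19,6) = 27,132.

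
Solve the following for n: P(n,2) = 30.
6

Solution: P(n,2) = n(n−1) is increasing in n; n(n−1) ≈ (n−0.5)^2 = 30 gives n ≈ 6.0. Check: P(4,2) = 12, P(5,2) = 20, P(6,2) = 30 ✓. So n = 6.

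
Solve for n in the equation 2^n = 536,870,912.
29
536,870,912 = 1,024 × 1,024 × 512 = 2^10 × 2^10 × 2^9 = 2^29, so n = 29.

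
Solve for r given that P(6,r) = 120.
3

Solution: P(6,r) = 6·5·…·(6−r+1), a product of r factors. Multiplying down from 6: 6 = 6; 6·5 = 30; 6·5·4 = 120 ✓ (3 factors). So r = 3.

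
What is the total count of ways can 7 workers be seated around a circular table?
Circular arrangements: (7-1)! = 720.

Answer: 720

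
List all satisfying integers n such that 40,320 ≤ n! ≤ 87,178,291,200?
n! is strictly increasing; 8! = 40,320 and 14! = 87,178,291,200, so valid n = 8, 9, 10, 11, 12, 13, 14.
Final answer: 8, 9, 10, 11, 12, 13, 14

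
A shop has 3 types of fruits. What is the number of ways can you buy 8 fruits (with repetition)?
45

Stars and bars: C(8+3-1, 8) = C(10, 8) = 45.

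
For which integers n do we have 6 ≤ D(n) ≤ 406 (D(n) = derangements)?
Using D(n) = (n−1)[D(n−1) + D(n−2)] with D(1)=0, D(2)=1: D(3)=2; D(4)=9; D(5)=44; D(6)=265; D(7)=1,854. So valid n = 4, 5, 6.
Final answer: 4, 5, 6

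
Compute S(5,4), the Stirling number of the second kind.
10

Using the Stirling recurrence: S(n,k) = k·S(n-1,k) + S(n-1,k-1)
S(5,4) = 4·S(4,4) + S(4,3)
         = 4·1 + 6
         = 4 + 6
         = 10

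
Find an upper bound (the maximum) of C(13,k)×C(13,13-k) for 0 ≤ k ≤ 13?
2,944,656

Explanation: C(13,k)·C(13,13-k) = C(13,k)², maximised at the centre k = 6: C(13,6)² = 2,944,656.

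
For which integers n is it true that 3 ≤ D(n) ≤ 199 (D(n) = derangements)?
4, 5

Using D(n) = (n−1)[D(n−1) + D(n−2)] with D(1)=0, D(2)=1: D(3)=2; D(4)=9; D(5)=44; D(6)=265. So valid n = 4, 5.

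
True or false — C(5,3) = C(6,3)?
False

Solution: LHS = C(5,3) = 10; RHS = C(6,3) = 20. 10 ≠ 20, so the statement does not hold.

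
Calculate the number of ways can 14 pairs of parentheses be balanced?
2,674,440

Solution: Using the Catalan number formula: C_n = C(2n, n) / (n+1)
C_14 = C(28, 14) / (14+1)
     = 40116600 / 15
     = 2,674,440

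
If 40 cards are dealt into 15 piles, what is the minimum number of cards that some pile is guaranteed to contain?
3

Explanation: Pigeonhole: ⌈40/15⌉ = 3.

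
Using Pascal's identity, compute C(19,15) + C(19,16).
4,845

C(19,15) + C(19,16) = C(20,16) = 4,845.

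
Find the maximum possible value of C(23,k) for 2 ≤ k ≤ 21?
1,352,078

Reasoning: C(23,k) is maximised at the centre of the row: C(23,11) = 1,352,078.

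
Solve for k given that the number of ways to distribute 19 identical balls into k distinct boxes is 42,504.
Stars and bars: the count is C(19+k−1, k−1), increasing in k. k=4: C(22,3) = 1,540, k=5: C(23,4) = 8,855, k=6: C(24,5) = 42,504 ✓. So k = 6.
Final answer: 6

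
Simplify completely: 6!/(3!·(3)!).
20

This is C(6,3) = 20.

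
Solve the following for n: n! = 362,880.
9
n! is strictly increasing. 7! = 5,040, 8! = 40,320, 9! = 362,880 ✓. So n = 9.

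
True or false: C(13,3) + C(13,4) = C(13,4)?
False
Pascal's identity gives C(14,4) = 1,001, whereas C(13,4) = 715.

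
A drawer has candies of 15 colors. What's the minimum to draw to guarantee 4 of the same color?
46

Explanation: Worst case: 3 of each = 45. One more: 46.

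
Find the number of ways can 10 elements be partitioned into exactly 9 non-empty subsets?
45

This equals S(10,9), the Stirling number of the 2nd kind.
Using the Stirling recurrence: S(n,k) = k·S(n-1,k) + S(n-1,k-1)
S(10,9) = 9·S(9,9) + S(9,8)
         = 9·1 + 36
         = 9 + 36
         = 45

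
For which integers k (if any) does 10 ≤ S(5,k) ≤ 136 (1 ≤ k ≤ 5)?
2, 3, 4

Explanation: S(5,1)=1; S(5,2)=15; S(5,3)=25; S(5,4)=10; S(5,5)=1. So valid k = 2, 3, 4.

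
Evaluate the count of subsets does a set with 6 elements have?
64

Each element can be included or excluded: 2^6 = 64.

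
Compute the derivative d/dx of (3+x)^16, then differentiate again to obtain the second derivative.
First derivative: 16(3+x)^{15}. Second derivative: 16·15·(3+x)^{14} = 240(3+x)^{14}.

Answer: 240(3+x)^14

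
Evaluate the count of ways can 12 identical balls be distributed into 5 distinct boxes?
1,820

C(12+5-1, 5-1) = C(16, 4) = 1,820.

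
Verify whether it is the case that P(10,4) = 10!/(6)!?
True

Permutation formula P(n,k) = n!/(n-k)!: 10!/6! = 3,628,800/720 = 5,040 = P(10,4). The statement holds.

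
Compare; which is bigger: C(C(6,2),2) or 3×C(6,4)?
C(C(6,2),2)

Explanation: C(C(6,2),2)=105, 3×C(6,4)=45.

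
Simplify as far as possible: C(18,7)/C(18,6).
12/7

Reasoning: C(n,k+1)/C(n,k) = (n−k)/(k+1). Here (18−6)/(6+1) = 12/7 = 12/7.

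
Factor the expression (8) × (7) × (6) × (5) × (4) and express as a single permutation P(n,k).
P(8,5) = 8!/(3)!

Product of 5 consecutive descending integers starting at 8: P(8,5) = 8!/3! = 6,720.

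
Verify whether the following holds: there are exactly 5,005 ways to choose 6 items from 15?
True

Reasoning: C(15,6) = 5,005.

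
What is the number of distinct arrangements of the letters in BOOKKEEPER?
151,200
Word has 10 letters (B=1, O=2, K=2, E=3, P=1, R=1). Arrangements: 10!/Π(k!) = 151,200.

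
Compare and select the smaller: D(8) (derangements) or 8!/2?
D(8)

Explanation: D(8) = (8-1)·[D(7) + D(6)] = 7·[1,854 + 265] = 14,833; 8!/2 = 40,320/2 = 20,160.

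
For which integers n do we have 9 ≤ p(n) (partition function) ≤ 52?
6, 7, 8, 9, 10

Working:
Tabulating p(n) via p(n) = p(n−1) + p(n−2) − p(n−5) − p(n−7) + …: p(5)=7; p(6)=11; p(7)=15; p(8)=22; p(9)=30; p(10)=42; p(11)=56. So valid n = 6, 7, 8, 9, 10.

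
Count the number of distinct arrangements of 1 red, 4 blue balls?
Multinomial: 5!/(1! × 4!) = 5.

Answer: 5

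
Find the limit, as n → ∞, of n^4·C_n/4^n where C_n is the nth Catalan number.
C_n ~ 4^n/(n^(3/2)√π), so n^4·C_n/4^n ~ n^(4 − 3/2)/√π → ∞.
Final answer: ∞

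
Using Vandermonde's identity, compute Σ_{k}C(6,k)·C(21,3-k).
2,925

= C(6+21,3) = C(27,3) = 2,925.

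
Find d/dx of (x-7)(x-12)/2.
d/dx[(x-7)(x-12)] = (x-12) + (x-7) = 2x - 19. Dividing by 2 gives (2x - 19)/2.

Answer: (2x - 19)/2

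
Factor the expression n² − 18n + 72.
(n − 6)(n − 12)

Reasoning: Seek roots whose sum is 18 and product is 72: (6, 12). So n² − 18n + 72 = (n − 6)(n − 12).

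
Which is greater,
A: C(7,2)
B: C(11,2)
B
A=C(7,2)=21, B=C(11,2)=55.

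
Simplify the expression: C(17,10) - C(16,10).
11,440

Working:
C(17,10) - C(16,10) = C(16,9) = 11,440.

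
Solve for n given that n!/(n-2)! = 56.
8

Working:
n!/(n-2)! = n×(n-1), a product of 2 consecutive integers ≈ (n−0.5)^2. 56^(1/2) + 0.5 ≈ 8.0; check n = 8: 8×7 = 56 ✓. So n = 8.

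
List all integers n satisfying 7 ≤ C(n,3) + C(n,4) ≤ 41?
C(4,3)+C(4,4)=5; C(5,3)+C(5,4)=15; C(6,3)+C(6,4)=35; C(7,3)+C(7,4)=70. So valid n = 5, 6.
Final answer: 5, 6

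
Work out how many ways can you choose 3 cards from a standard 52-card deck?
22,100

Reasoning: C(52,3) = 22,100.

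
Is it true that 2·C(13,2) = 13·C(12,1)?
True
Absorption identity k·C(n,k) = n·C(n-1,k-1). LHS = 2·78 = 156; RHS = 13·12 = 156.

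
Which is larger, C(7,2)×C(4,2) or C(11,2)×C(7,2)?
C(11,2)×C(7,2)

C(7,2)×C(4,2)=126, C(11,2)×C(7,2)=1,155.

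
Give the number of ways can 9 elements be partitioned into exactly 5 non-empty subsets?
This equals S(9,5), the Stirling number of the 2nd kind.
Using the Stirling recurrence: S(n,k) = k·S(n-1,k) + S(n-1,k-1)
S(9,5) = 5·S(8,5) + S(8,4)
         = 5·1050 + 1701
         = 5250 + 1701
         = 6,951
Final answer: 6,951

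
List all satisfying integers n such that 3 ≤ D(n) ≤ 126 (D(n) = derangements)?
Using D(n) = (n−1)[D(n−1) + D(n−2)] with D(1)=0, D(2)=1: D(3)=2; D(4)=9; D(5)=44; D(6)=265. So valid n = 4, 5.
Final answer: 4, 5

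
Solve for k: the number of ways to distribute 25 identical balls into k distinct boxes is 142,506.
6

Reasoning: Stars and bars: the count is C(25+k−1, k−1), increasing in k. k=4: C(28,3) = 3,276, k=5: C(29,4) = 23,751, k=6: C(30,5) = 142,506 ✓. So k = 6.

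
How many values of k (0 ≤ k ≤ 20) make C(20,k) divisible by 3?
12

Explanation: Checking C(20,k) mod 3 for k = 0..20: divisible at k = 3, 4, 5, 6, 7, 8, 12, 13, 14, 15, 16, 17. That's 12 values.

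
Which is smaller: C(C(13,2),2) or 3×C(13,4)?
3×C(13,4)

Explanation: C(C(13,2),2)=3,003, 3×C(13,4)=2,145.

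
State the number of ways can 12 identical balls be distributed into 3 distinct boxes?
91

C(12+3-1, 3-1) = C(14, 2) = 91.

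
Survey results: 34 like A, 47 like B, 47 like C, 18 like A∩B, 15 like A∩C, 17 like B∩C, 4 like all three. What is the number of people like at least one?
82
|A∪B∪C| = 34+47+47-18-15-17+4 = 82.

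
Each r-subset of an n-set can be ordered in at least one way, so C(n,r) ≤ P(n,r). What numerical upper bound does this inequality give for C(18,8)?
1,764,322,560

Explanation: P(18,8) = 18·17·16·15·14·13·12·11 = 1,764,322,560, so C(18,8) ≤ 1,764,322,560. (The bound is loose by a factor of 8! = 40,320: C(18,8) = 1,764,322,560/40,320 = 43,758.)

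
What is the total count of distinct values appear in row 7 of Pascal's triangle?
4

Reasoning: Row 7 has entries C(7,0)..C(7,7); by symmetry C(7,k)=C(7,7-k), giving 4 distinct values.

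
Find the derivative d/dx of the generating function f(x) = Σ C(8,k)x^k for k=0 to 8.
Σ k·C(8,k)x^(k-1) for k=1 to 8

Reasoning: Term-by-term differentiation gives Σ k·C(8,k)x^{k-1} for k=1 to 8.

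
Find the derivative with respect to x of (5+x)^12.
12(5+x)^11

Using the power rule: d/dx (5+x)^12 = 12(5+x)^{11}.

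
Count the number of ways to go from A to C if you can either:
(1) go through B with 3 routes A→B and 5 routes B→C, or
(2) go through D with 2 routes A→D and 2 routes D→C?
19

Reasoning: Route via B: 3×5=15. Route via D: 2×2=4. Total: 19.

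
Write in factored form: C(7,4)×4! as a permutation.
P(7,4)

Reasoning: C(7,4)×4! = [7!/(4!(3)!)]×4! = 7!/(3)! = P(7,4) = 840.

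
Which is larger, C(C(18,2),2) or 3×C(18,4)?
C(C(18,2),2)

Solution: C(C(18,2),2)=11,628, 3×C(18,4)=9,180.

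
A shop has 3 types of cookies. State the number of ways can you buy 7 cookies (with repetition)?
Stars and bars: C(7+3-1, 7) = C(9, 7) = 36.
Final answer: 36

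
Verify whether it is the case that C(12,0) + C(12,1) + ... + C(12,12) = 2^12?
True
Binomial theorem with x = y = 1: Σ C(12,i) = (1+1)^12 = 2^12 = 4,096. The statement holds.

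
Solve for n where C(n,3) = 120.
10

C(n,3) = n(n−1)(n−2)/3! is increasing in n, and n(n−1)(n−2) = 3!·120 = 720 ≈ (n−1)^3 gives n ≈ 10.0. Check: C(8,3) = 56, C(9,3) = 84, C(10,3) = 120 ✓. So n = 10.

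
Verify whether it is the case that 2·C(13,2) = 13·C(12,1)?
True

Solution: Absorption identity k·C(n,k) = n·C(n-1,k-1). LHS = 2·78 = 156; RHS = 13·12 = 156.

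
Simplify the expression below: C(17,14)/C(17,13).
2/7

Working:
C(n,k+1)/C(n,k) = (n−k)/(k+1). Here (17−13)/(13+1) = 4/14 = 2/7.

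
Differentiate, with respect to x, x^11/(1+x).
(11x^10(1+x) - x^11)/(1+x)²

Solution: Quotient rule: [11x^{10}(1+x) - x^11]/(1+x)².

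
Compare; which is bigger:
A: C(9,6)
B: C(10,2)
A

Solution: A=C(9,6)=84, B=C(10,2)=45.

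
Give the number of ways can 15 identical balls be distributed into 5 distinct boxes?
C(15+5-1, 5-1) = C(19, 4) = 3,876.

Answer: 3,876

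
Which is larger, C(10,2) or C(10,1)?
C(10,2)

C(10,2)=45, C(10,1)=10.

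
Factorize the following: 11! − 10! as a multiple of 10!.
10 × 10! = 36,288,000

Working:
11! − 10! = 11·10! − 10! = (11 − 1)·10! = 10 × 10! = 36,288,000.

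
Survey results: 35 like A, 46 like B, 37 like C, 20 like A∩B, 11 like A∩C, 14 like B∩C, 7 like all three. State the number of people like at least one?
|A∪B∪C| = 35+46+37-20-11-14+7 = 80.
Final answer: 80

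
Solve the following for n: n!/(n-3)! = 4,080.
n!/(n-3)! = n×(n-1)×(n-2), a product of 3 consecutive integers ≈ (n−1)^3. 4,080^(1/3) + 1 ≈ 17.0; check n = 17: 17×16×15 = 4,080 ✓. So n = 17.

Answer: 17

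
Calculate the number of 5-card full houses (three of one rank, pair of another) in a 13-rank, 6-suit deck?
46,800

Solution: Triple rank: 13. Triple suits: C(6,3)=20. Pair rank: 12. Pair suits: C(6,2)=15. Total: 46,800.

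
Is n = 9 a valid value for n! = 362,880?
9! = 9·8! = 9·40,320 = 362,880, which equals 362,880.
Final answer: Yes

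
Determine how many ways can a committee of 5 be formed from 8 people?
C(8,5) = 8! / (5! × (8-5)!)
         = 8! / (5! × 3!)
         = 56
Final answer: 56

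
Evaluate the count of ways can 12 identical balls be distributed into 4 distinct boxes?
C(12+4-1, 4-1) = C(15, 3) = 455.

Answer: 455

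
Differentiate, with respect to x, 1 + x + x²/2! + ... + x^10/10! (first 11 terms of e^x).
Differentiating term by term gives the first 10 terms of e^x.
Final answer: 1 + x + x²/2! + ... + x^9/9!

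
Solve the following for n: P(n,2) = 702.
27

P(n,2) = n(n−1) is increasing in n; n(n−1) ≈ (n−0.5)^2 = 702 gives n ≈ 27.0. Check: P(25,2) = 600, P(26,2) = 650, P(27,2) = 702 ✓. So n = 27.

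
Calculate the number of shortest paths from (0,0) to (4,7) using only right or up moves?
Choose 4 rights from 11 moves: C(11,4) = 330.

Answer: 330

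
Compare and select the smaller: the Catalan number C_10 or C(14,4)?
C_10 = C(20,10)/(10+1) = 184,756/11 = 16,796; C(14,4) = 1,001.

Answer: C(14,4)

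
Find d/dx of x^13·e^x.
(13x^12 + x^13)e^x

Explanation: Product rule: d/dx[x^13]·e^x + x^13·d/dx[e^x] = 13x^{12}e^x + x^13e^x.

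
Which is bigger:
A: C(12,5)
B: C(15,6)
A=C(12,5)=792, B=C(15,6)=5,005.
Final answer: B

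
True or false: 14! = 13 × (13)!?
False

14! = 14 × 13! = 87,178,291,200, but 13 × 13! = 80,951,270,400.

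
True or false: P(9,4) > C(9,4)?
True

Reasoning: P(9,4) = 3,024 and C(9,4) = 126; P(n,r) = r! × C(n,r) so P > C whenever r ≥ 2.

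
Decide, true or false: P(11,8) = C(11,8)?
P(11,8) = 6,652,800 but C(11,8) = 165; they differ by a factor of 8! = 40320, so the statement does not hold.
Final answer: False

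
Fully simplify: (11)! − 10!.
36,288,000
(11)! − 10! = (11)·10! − 10! = (11−1)·10! = 10·10! = 36,288,000.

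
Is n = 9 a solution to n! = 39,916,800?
No

Solution: 9! = 9·8! = 9·40,320 = 362,880, which does not equal 39,916,800.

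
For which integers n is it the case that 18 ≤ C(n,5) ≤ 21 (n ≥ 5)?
C(6,5)=6; C(7,5)=21; C(8,5)=56. So valid n = 7.

Answer: 7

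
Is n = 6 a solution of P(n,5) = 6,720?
No

Explanation: P(6,5) = 6·5·4·3·2 = 720, which does not equal 6,720.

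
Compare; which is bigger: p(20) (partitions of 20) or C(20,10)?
C(20,10)

Explanation: Pentagonal recurrence p(n) = p(n−1) + p(n−2) − p(n−5) − p(n−7) + …: p(20) = p(19) + p(18) − p(15) − p(13) + p(8) + p(5) = 490 + 385 − 176 − 101 + 22 + 7 = 627; C(20,10) = 184,756.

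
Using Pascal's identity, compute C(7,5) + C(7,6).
C(7,5) + C(7,6) = C(8,6) = 28.
Final answer: 28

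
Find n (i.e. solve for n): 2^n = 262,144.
18

262,144 = 1,024 × 256 = 2^10 × 2^8 = 2^18, so n = 18.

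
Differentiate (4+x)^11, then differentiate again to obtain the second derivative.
110(4+x)^9

Explanation: First derivative: 11(4+x)^{10}. Second derivative: 11·10·(4+x)^{9} = 110(4+x)^{9}.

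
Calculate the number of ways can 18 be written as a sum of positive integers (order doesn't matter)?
385

Solution: Pentagonal recurrence p(n) = p(n−1) + p(n−2) − p(n−5) − p(n−7) + …: p(18) = p(17) + p(16) − p(13) − p(11) + p(6) + p(3) = 297 + 231 − 101 − 56 + 11 + 3 = 385.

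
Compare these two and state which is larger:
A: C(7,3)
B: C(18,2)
B

Working:
A=C(7,3)=35, B=C(18,2)=153.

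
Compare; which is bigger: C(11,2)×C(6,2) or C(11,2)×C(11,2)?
C(11,2)×C(11,2)
C(11,2)×C(6,2)=825, C(11,2)×C(11,2)=3,025.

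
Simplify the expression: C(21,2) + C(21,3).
By Pascal's identity: C(22,3) = 1,540.
Final answer: 1,540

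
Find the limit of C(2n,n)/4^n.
0

Solution: C(2n,n) ~ 4^n/√(πn), so C(2n,n)/4^n ~ 1/√(πn) → 0.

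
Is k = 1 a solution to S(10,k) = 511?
No

S(10,1) = 1·S(9,1) + S(9,0) = 1·1 + 0 = 1, which does not equal 511.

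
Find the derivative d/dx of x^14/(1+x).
(14x^13(1+x) - x^14)/(1+x)²

Quotient rule: [14x^{13}(1+x) - x^14]/(1+x)².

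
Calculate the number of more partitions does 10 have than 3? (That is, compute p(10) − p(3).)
Pentagonal recurrence p(n) = p(n−1) + p(n−2) − p(n−5) − p(n−7) + …: p(10) = p(9) + p(8) − p(5) − p(3) = 30 + 22 − 7 − 3 = 42.
p(3) = p(2) + p(1) = 2 + 1 = 3.
Difference = 42 − 3 = 39.
Final answer: 39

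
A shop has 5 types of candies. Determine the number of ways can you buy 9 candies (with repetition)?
Stars and bars: C(9+5-1, 9) = C(13, 9) = 715.

Answer: 715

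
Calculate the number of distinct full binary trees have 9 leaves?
Using the Catalan number formula: C_n = C(2n, n) / (n+1)
C_8 = C(16, 8) / (8+1)
     = 12870 / 9
     = 1,430
Final answer: 1,430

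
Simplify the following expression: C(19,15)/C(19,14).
1/3

C(n,k+1)/C(n,k) = (n−k)/(k+1). Here (19−14)/(14+1) = 5/15 = 1/3.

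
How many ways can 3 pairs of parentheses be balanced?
Using the Catalan number formula: C_n = C(2n, n) / (n+1)
C_3 = C(6, 3) / (3+1)
     = 20 / 4
     = 5

Answer: 5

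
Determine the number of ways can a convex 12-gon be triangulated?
16,796

Reasoning: Using the Catalan number formula: C_n = C(2n, n) / (n+1)
C_10 = C(20, 10) / (10+1)
     = 184756 / 11
     = 16,796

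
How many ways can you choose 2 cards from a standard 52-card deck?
1,326

Working:
C(52,2) = 1,326.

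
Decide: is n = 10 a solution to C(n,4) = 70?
C(10,4) = 10·9·8·7/4! = 5,040/24 = 210, which does not equal 70.

Answer: No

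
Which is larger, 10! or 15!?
15!
10!=3,628,800, 15!=1,307,674,368,000. 15! > 10!.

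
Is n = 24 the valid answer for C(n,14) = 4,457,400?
No

Solution: C(24,14) = 24·23·22·21·20·19·18·17·16·15·14·13·12·11/14! = 170,978,946,685,747,200/87,178,291,200 = 1,961,256, which does not equal 4,457,400.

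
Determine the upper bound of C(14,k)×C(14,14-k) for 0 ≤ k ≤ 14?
11,778,624
C(14,k)·C(14,14-k) = C(14,k)², maximised at the centre k = 7: C(14,7)² = 11,778,624.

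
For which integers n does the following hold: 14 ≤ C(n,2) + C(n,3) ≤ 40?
C(4,2)+C(4,3)=10; C(5,2)+C(5,3)=20; C(6,2)+C(6,3)=35; C(7,2)+C(7,3)=56. So valid n = 5, 6.
Final answer: 5, 6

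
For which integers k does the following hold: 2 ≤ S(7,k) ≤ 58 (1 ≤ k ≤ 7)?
6
S(7,1)=1; S(7,2)=63; S(7,3)=301; S(7,4)=350; S(7,5)=140; S(7,6)=21; S(7,7)=1. So valid k = 6.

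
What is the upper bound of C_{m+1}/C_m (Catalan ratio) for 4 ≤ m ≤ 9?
38/11
C_{m+1}/C_m = 2(2m+1)/(m+2), which increases with m. Maximum at m = 9: 2·19/11 = 38/11.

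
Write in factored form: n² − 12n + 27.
(n − 3)(n − 9)

Seek roots whose sum is 12 and product is 27: (3, 9). So n² − 12n + 27 = (n − 3)(n − 9).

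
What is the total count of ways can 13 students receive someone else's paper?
2,290,792,932

Solution: Using D(n) = (n-1)[D(n-1) + D(n-2)]:
D(13) = (13-1) × [D(12) + D(11)]
      = 12 × [176214841 + 14684570]
      = 12 × 190899411
      = 2,290,792,932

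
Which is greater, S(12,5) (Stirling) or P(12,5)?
S(12,5)

Reasoning: S(12,5) = 5·S(11,5) + S(11,4) = 5·246,730 + 145,750 = 1,379,400; P(12,5) = 95,040.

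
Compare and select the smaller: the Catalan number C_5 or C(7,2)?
C(7,2)

Explanation: C_5 = C(10,5)/(5+1) = 252/6 = 42; C(7,2) = 21.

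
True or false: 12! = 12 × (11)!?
By definition n! = n × (n-1)!, so 12! = 12 × 11!.
Final answer: True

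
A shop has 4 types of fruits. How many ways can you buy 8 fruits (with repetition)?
165

Stars and bars: C(8+4-1, 8) = C(11, 8) = 165.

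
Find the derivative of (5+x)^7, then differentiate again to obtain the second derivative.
42(5+x)^5

First derivative: 7(5+x)^{6}. Second derivative: 7·6·(5+x)^{5} = 42(5+x)^{5}.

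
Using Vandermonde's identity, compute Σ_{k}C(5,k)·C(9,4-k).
= C(5+9,4) = C(14,4) = 1,001.

Answer: 1,001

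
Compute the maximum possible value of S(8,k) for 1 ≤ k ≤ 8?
1,701

Row S(8,k) for k = 1..8 (via S(n,k) = k·S(n−1,k) + S(n−1,k−1)): 1, 127, 966, 1,701, 1,050, 266, 28, 1. The row is unimodal; maximum at k = 4: 1,701.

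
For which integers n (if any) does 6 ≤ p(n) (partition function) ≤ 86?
5, 6, 7, 8, 9, 10, 11, 12

Tabulating p(n) via p(n) = p(n−1) + p(n−2) − p(n−5) − p(n−7) + …: p(4)=5; p(5)=7; p(6)=11; p(7)=15; p(8)=22; p(9)=30; p(10)=42; p(11)=56; p(12)=77; p(13)=101. So valid n = 5, 6, 7, 8, 9, 10, 11, 12.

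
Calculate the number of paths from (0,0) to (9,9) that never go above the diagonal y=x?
4,862
Counted by the Catalan number C_9: C_9 = C(18,9)/(9+1) = 48,620/10 = 4,862.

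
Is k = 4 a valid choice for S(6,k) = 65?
Yes

Reasoning: S(6,4) = 4·S(5,4) + S(5,3) = 4·10 + 25 = 65, which equals 65.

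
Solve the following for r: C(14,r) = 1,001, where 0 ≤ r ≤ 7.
C(14,r) is increasing for 0 ≤ r ≤ 7. Stepping up (C(14,r+1) = C(14,r)·(14−r)/(r+1)): C(14,1) = 14, C(14,2) = 91, C(14,3) = 364, C(14,4) = 1,001 ✓. So r = 4.
Final answer: 4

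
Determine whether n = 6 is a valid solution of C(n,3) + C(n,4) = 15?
C(6,3) + C(6,4) = 20 + 15 = 35, which does not equal 15.
Final answer: No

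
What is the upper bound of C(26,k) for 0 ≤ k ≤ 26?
10,400,600

Maximum at k = 13: C(26,13) = 10,400,600.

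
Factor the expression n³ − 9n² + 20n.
n(n − 4)(n − 5)

Solution: n³ − 9n² + 20n = n(n² − 9n + 20) = n(n − 4)(n − 5).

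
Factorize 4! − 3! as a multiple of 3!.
4! − 3! = 4·3! − 3! = (4 − 1)·3! = 3 × 3! = 18.
Final answer: 3 × 3! = 18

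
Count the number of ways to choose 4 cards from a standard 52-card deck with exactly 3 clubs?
13 clubs and 39 non-clubs: C(13,3) × C(39,1) = 286 × 39 = 11,154.

Answer: 11,154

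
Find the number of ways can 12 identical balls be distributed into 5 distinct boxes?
1,820
C(12+5-1, 5-1) = C(16, 4) = 1,820.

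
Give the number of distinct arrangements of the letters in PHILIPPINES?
1,108,800

Reasoning: Word has 11 letters (P=3, H=1, I=3, L=1, N=1, E=1, S=1). Arrangements: 11!/Π(k!) = 1,108,800.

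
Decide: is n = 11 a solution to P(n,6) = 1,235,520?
No

P(11,6) = 11·10·9·8·7·6 = 332,640, which does not equal 1,235,520.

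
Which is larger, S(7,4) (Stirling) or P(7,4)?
P(7,4)

Working:
S(7,4) = 4·S(6,4) + S(6,3) = 4·65 + 90 = 350; P(7,4) = 840.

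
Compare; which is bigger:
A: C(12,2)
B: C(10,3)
A=C(12,2)=66, B=C(10,3)=120.

Answer: B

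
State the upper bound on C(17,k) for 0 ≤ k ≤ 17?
24,310

Working:
Maximum at k = 8 or k = 9: C(17,8) = 24,310.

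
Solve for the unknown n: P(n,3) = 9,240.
22
P(n,3) = n(n−1)(n−2) is increasing in n; n(n−1)(n−2) ≈ (n−1)^3 = 9,240 gives n ≈ 22.0. Check: P(20,3) = 6,840, P(21,3) = 7,980, P(22,3) = 9,240 ✓. So n = 22.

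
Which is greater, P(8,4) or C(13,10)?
P(8,4)

Explanation: P(8,4)=1,680, C(13,10)=286.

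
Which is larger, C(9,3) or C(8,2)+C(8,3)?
Equal

Solution: By Pascal's identity: C(9,3) = C(8,2)+C(8,3) = 84. Equal.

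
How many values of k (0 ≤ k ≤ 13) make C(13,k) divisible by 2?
Checking C(13,k) mod 2 for k = 0..13: divisible at k = 2, 3, 6, 7, 10, 11. That's 6 values.

Answer: 6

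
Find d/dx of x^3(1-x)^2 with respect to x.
3x^2(1-x)^2 - 2x^3(1-x)^1

Working:
Product rule: 3x^{2}(1-x)^{2} + x^3·(-2)(1-x)^{1}.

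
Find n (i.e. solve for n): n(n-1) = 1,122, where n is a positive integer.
34

Reasoning: n² − n − 1,122 = 0, so n = (1 ± √(1 + 4·1,122))/2 = (1 ± √4,489)/2 = (1 ± 67)/2, i.e. n = 34 or n = -33. Taking the positive root, n = 34 (check: 34×33 = 1,122).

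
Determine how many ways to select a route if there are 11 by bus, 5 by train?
16

Explanation: By the addition principle: 11 + 5 = 16.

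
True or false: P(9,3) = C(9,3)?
False
P(9,3) = 504 and C(9,3) = 84; P(n,r) = r! × C(n,r) so P > C whenever r ≥ 2.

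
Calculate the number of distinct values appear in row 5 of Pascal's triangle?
3

Row 5 has entries C(5,0)..C(5,5); by symmetry C(5,k)=C(5,5-k), giving 3 distinct values.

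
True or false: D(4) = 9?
True

Explanation: Derangements of 4 elements: D(4) = (4-1)·[D(3) + D(2)] = 3·[2 + 1] = 9.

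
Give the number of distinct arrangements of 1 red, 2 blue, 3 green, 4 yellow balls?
Multinomial: 10!/(1! × 2! × 3! × 4!) = 12,600.
Final answer: 12,600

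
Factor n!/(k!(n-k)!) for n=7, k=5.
This is the binomial coefficient C(7,5) = 21.
Final answer: C(7,5) = 21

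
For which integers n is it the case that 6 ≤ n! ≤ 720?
3, 4, 5, 6

n! is strictly increasing; 3! = 6 and 6! = 720, so valid n = 3, 4, 5, 6.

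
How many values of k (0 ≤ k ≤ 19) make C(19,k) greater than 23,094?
8

Working:
Row 19 is unimodal and symmetric about k=19/2. C(19,5)=11,628 ≤ 23,094; C(19,6)=27,132 > 23,094; by symmetry C(19,k) > 23,094 for k = 6..13. That's 13 - 6 + 1 = 8 values.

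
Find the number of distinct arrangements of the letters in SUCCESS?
420

Working:
Word has 7 letters (S=3, U=1, C=2, E=1). Arrangements: 7!/Π(k!) = 420.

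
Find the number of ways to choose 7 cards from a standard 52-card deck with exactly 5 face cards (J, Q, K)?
617,760
12 face cards and 40 non-face cards: C(12,5) × C(40,2) = 792 × 780 = 617,760.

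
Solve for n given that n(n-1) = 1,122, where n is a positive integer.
n² − n − 1,122 = 0, so n = (1 ± √(1 + 4·1,122))/2 = (1 ± √4,489)/2 = (1 ± 67)/2, i.e. n = 34 or n = -33. Taking the positive root, n = 34 (check: 34×33 = 1,122).
Final answer: 34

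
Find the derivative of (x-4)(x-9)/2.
(2x - 13)/2

Explanation: d/dx[(x-4)(x-9)] = (x-9) + (x-4) = 2x - 13. Dividing by 2 gives (2x - 13)/2.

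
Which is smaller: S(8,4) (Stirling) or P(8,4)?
P(8,4)

Explanation: S(8,4) = 4·S(7,4) + S(7,3) = 4·350 + 301 = 1,701; P(8,4) = 1,680.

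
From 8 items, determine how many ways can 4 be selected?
70

Reasoning: C(8,4) = 8! / (4! × (8-4)!)
         = 8! / (4! × 4!)
         = 70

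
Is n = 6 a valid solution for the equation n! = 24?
No
6! = 6·5! = 6·120 = 720, which does not equal 24.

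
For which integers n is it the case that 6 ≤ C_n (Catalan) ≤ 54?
C_3=5; C_4=14; C_5=42; C_6=132. So valid n = 4, 5.

Answer: 4, 5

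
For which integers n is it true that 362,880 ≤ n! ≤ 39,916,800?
9, 10, 11

Working:
n! is strictly increasing; 9! = 362,880 and 11! = 39,916,800, so valid n = 9, 10, 11.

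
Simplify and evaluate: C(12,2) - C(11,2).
11

Reasoning: C(12,2) - C(11,2) = C(11,1) = 11.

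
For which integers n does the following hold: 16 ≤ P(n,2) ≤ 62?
5, 6, 7, 8

Solution: P(4,2)=12; P(5,2)=20; P(6,2)=30; P(7,2)=42; P(8,2)=56; P(9,2)=72. So valid n = 5, 6, 7, 8.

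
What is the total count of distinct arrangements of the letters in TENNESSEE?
3,780

Working:
Word has 9 letters (T=1, E=4, N=2, S=2). Arrangements: 9!/Π(k!) = 3,780.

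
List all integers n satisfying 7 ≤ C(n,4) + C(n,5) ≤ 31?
6

Solution: C(5,4)+C(5,5)=6; C(6,4)+C(6,5)=21; C(7,4)+C(7,5)=56. So valid n = 6.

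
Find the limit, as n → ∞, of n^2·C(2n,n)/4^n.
C(2n,n) ~ 4^n/√(πn), so n^2·C(2n,n)/4^n ~ n^(2 − 1/2)/√π → ∞.

Answer: ∞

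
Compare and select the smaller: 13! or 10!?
10!

Solution: 13!=6,227,020,800, 10!=3,628,800. 13! > 10!.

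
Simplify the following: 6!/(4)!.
This equals 6×5 = 30.
Final answer: 30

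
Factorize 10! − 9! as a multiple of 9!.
10! − 9! = 10·9! − 9! = (10 − 1)·9! = 9 × 9! = 3,265,920.
Final answer: 9 × 9! = 3,265,920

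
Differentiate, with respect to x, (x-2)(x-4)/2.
(2x - 6)/2

Reasoning: d/dx[(x-2)(x-4)] = (x-4) + (x-2) = 2x - 6. Dividing by 2 gives (2x - 6)/2.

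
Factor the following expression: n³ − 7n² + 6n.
n³ − 7n² + 6n = n(n² − 7n + 6) = n(n − 1)(n − 6).

Answer: n(n − 1)(n − 6)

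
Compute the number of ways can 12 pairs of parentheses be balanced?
208,012

Working:
Using the Catalan number formula: C_n = C(2n, n) / (n+1)
C_12 = C(24, 12) / (12+1)
     = 2704156 / 13
     = 208,012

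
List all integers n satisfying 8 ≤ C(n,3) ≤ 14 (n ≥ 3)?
C(4,3)=4; C(5,3)=10; C(6,3)=20. So valid n = 5.
Final answer: 5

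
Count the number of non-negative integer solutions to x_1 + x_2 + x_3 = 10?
66

Working:
C(10+3-1, 3-1) = 66.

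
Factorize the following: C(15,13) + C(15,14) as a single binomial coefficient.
C(16,14)

By Pascal's identity: C(15,13) + C(15,14) = C(16,14) = 120.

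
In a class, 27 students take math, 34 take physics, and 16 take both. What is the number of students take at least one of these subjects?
|A∪B| = |A|+|B|-|A∩B| = 27+34-16 = 45.

Answer: 45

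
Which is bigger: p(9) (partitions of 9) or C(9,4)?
Pentagonal recurrence p(n) = p(n−1) + p(n−2) − p(n−5) − p(n−7) + …: p(9) = p(8) + p(7) − p(4) − p(2) = 22 + 15 − 5 − 2 = 30; C(9,4) = 126.

Answer: C(9,4)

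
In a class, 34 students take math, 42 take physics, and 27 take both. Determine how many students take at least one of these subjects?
49

|A∪B| = |A|+|B|-|A∩B| = 34+42-27 = 49.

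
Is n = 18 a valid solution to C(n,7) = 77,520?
No

Reasoning: C(18,7) = 18·17·16·15·14·13·12/7! = 160,392,960/5,040 = 31,824, which does not equal 77,520.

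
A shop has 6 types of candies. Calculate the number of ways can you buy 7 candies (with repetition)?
792

Reasoning: Stars and bars: C(7+6-1, 7) = C(12, 7) = 792.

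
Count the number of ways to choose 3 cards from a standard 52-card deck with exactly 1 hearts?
9,633

Working:
13 hearts and 39 non-hearts: C(13,1) × C(39,2) = 13 × 741 = 9,633.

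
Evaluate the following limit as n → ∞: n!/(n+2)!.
0

Working:
n!/(n+2)! = 1/[(n+1)(n+2)] → 0 as n → ∞.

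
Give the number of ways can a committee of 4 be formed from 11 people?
330

Explanation: C(11,4) = 11! / (4! × (11-4)!)
         = 11! / (4! × 7!)
         = 330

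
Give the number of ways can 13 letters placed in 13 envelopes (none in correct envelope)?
2,290,792,932
Using D(n) = (n-1)[D(n-1) + D(n-2)]:
D(13) = (13-1) × [D(12) + D(11)]
      = 12 × [176214841 + 14684570]
      = 12 × 190899411
      = 2,290,792,932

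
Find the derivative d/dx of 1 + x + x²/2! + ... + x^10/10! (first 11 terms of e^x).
1 + x + x²/2! + ... + x^9/9!

Reasoning: Differentiating term by term gives the first 10 terms of e^x.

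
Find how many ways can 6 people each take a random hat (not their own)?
Using D(n) = (n-1)[D(n-1) + D(n-2)]:
D(6) = (6-1) × [D(5) + D(4)]
      = 5 × [44 + 9]
      = 5 × 53
      = 265

Answer: 265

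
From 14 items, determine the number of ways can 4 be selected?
1,001

Working:
C(14,4) = 14! / (4! × (14-4)!)
         = 14! / (4! × 10!)
         = 1,001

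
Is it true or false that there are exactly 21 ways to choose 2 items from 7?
True

Working:
C(7,2) = 21.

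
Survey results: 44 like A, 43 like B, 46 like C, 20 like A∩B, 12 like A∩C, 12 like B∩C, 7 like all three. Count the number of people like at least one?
96

Solution: |A∪B∪C| = 44+43+46-20-12-12+7 = 96.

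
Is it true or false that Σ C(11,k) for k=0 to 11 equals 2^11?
True

Binomial theorem: Σ C(11,k) = (1+1)^11 = 2^11 = 2,048; RHS 2^11 = 2,048.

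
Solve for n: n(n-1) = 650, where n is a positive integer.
26
n² − n − 650 = 0, so n = (1 ± √(1 + 4·650))/2 = (1 ± √2,601)/2 = (1 ± 51)/2, i.e. n = 26 or n = -25. Taking the positive root, n = 26 (check: 26×25 = 650).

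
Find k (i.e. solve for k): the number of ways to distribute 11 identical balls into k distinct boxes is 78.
3

Reasoning: Stars and bars: the count is C(11+k−1, k−1), increasing in k. k=2: C(12,1) = 12, k=3: C(13,2) = 78 ✓. So k = 3.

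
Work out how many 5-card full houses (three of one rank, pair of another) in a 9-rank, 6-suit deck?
21,600

Explanation: Triple rank: 9. Triple suits: C(6,3)=20. Pair rank: 8. Pair suits: C(6,2)=15. Total: 21,600.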